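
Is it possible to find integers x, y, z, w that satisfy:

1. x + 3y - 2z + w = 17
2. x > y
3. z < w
Yes

Take x = 15, y = 0, z = -1, w = 0. Substituting into each constraint:
  (1) 15 + 3(0) - 2(-1) + 0 = 17 ✓
  (2) 15 > 0 ✓
  (3) -1 < 0 ✓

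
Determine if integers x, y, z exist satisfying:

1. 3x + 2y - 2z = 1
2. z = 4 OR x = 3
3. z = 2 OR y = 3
Yes

Take x = 3, y = -2, z = 2. Substituting into each constraint:
  (1) 3(3) + 2(-2) - 2(2) = 1 ✓
  (2) x = 3, target 3 ✓ (second branch holds)
  (3) z = 2, target 2 ✓ (first branch holds)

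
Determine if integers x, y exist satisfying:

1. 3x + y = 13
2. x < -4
Yes

Take x = -5, y = 28. Substituting into each constraint:
  (1) 3(-5) + 28 = 13 ✓
  (2) -5 < -4 ✓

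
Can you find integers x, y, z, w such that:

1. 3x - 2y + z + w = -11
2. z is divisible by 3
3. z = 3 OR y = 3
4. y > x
Yes

Take x = 2, y = 3, z = 0, w = -11. Substituting into each constraint:
  (1) 3(2) - 2(3) + 0 + (-11) = -11 ✓
  (2) 0 = 3 × 0, remainder 0 ✓
  (3) y = 3, target 3 ✓ (second branch holds)
  (4) 3 > 2 ✓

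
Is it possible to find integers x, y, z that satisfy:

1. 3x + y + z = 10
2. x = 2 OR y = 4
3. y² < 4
Yes

Take x = 2, y = 0, z = 4. Substituting into each constraint:
  (1) 3(2) + 0 + 4 = 10 ✓
  (2) x = 2, target 2 ✓ (first branch holds)
  (3) y² = (0)² = 0, and 0 < 4 ✓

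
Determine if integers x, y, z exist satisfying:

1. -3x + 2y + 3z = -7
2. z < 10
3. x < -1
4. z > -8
Yes

Take x = -2, y = 1, z = -5. Substituting into each constraint:
  (1) -3(-2) + 2(1) + 3(-5) = -7 ✓
  (2) -5 < 10 ✓
  (3) -2 < -1 ✓
  (4) -5 > -8 ✓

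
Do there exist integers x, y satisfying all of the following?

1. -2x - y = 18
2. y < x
Yes

Take x = 0, y = -18. Substituting into each constraint:
  (1) -2(0) + 18 = 18 ✓
  (2) -18 < 0 ✓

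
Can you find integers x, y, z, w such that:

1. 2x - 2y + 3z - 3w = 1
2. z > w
Yes

Take x = 0, y = 1, z = 1, w = 0. Substituting into each constraint:
  (1) 2(0) - 2(1) + 3(1) - 3(0) = 1 ✓
  (2) 1 > 0 ✓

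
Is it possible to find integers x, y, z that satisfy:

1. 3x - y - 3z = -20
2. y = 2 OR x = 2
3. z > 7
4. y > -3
Yes

Take x = 2, y = -1, z = 9. Substituting into each constraint:
  (1) 3(2) + 1 - 3(9) = -20 ✓
  (2) x = 2, target 2 ✓ (second branch holds)
  (3) 9 > 7 ✓
  (4) -1 > -3 ✓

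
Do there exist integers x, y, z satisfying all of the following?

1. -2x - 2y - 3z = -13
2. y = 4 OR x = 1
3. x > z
Yes

Take x = 4, y = 4, z = -1. Substituting into each constraint:
  (1) -2(4) - 2(4) - 3(-1) = -13 ✓
  (2) y = 4, target 4 ✓ (first branch holds)
  (3) 4 > -1 ✓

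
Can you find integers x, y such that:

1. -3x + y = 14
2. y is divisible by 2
Yes

Take x = -4, y = 2. Substituting into each constraint:
  (1) -3(-4) + 2 = 14 ✓
  (2) 2 = 2 × 1, remainder 0 ✓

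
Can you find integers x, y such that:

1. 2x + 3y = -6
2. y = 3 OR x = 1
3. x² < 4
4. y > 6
No

A contradictory subset is {2x + 3y = -6, y = 3 OR x = 1, y > 6}. No integer assignment can satisfy these jointly:

  - 2x + 3y = -6: is a linear equation tying the variables together
  - y = 3 OR x = 1: forces a choice: either y = 3 or x = 1
  - y > 6: bounds one variable relative to a constant

Split on the disjunction (y = 3 OR x = 1):
  • If y = 3: this contradicts the bound y ≥ 7.
  • If x = 1: with x = 1, every remaining term of the linear equation is divisible by 3, so the left side is ≡ 0 (mod 3); but the right side -8 ≡ 1 (mod 3). No integers can satisfy it.
Both branches are infeasible, so the system has no integer solution.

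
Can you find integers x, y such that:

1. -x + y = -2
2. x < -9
Yes

Take x = -10, y = -12. Substituting into each constraint:
  (1) 10 + (-12) = -2 ✓
  (2) -10 < -9 ✓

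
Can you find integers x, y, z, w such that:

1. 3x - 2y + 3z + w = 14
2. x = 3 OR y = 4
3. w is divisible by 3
Yes

Take x = 3, y = 2, z = 3, w = 0. Substituting into each constraint:
  (1) 3(3) - 2(2) + 3(3) + 0 = 14 ✓
  (2) x = 3, target 3 ✓ (first branch holds)
  (3) 0 = 3 × 0, remainder 0 ✓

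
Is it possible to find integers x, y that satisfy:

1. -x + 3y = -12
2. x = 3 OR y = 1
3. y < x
Yes

Take x = 15, y = 1. Substituting into each constraint:
  (1) (-15) + 3(1) = -12 ✓
  (2) y = 1, target 1 ✓ (second branch holds)
  (3) 1 < 15 ✓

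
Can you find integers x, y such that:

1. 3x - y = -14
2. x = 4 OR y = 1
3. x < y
Yes

Take x = 4, y = 26. Substituting into each constraint:
  (1) 3(4) + (-26) = -14 ✓
  (2) x = 4, target 4 ✓ (first branch holds)
  (3) 4 < 26 ✓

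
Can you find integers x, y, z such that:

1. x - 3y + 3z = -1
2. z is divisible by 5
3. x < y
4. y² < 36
Yes

Take x = -1, y = 0, z = 0. Substituting into each constraint:
  (1) (-1) - 3(0) + 3(0) = -1 ✓
  (2) 0 = 5 × 0, remainder 0 ✓
  (3) -1 < 0 ✓
  (4) y² = (0)² = 0, and 0 < 36 ✓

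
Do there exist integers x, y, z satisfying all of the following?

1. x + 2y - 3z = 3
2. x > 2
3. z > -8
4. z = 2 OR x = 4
Yes

Take x = 4, y = 1, z = 1. Substituting into each constraint:
  (1) 4 + 2(1) - 3(1) = 3 ✓
  (2) 4 > 2 ✓
  (3) 1 > -8 ✓
  (4) x = 4, target 4 ✓ (second branch holds)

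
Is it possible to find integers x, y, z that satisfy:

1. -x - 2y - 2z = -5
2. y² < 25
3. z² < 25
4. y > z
Yes

Take x = 3, y = 1, z = 0. Substituting into each constraint:
  (1) (-3) - 2(1) - 2(0) = -5 ✓
  (2) y² = (1)² = 1, and 1 < 25 ✓
  (3) z² = (0)² = 0, and 0 < 25 ✓
  (4) 1 > 0 ✓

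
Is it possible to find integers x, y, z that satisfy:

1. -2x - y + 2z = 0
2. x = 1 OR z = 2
Yes

Take x = 1, y = 4, z = 3. Substituting into each constraint:
  (1) -2(1) + (-4) + 2(3) = 0 ✓
  (2) x = 1, target 1 ✓ (first branch holds)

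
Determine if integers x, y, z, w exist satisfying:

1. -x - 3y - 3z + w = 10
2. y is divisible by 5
Yes

Take x = -10, y = 0, z = 0, w = 0. Substituting into each constraint:
  (1) 10 - 3(0) - 3(0) + 0 = 10 ✓
  (2) 0 = 5 × 0, remainder 0 ✓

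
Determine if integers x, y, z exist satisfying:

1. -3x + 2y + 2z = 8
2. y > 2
Yes

Take x = 0, y = 3, z = 1. Substituting into each constraint:
  (1) -3(0) + 2(3) + 2(1) = 8 ✓
  (2) 3 > 2 ✓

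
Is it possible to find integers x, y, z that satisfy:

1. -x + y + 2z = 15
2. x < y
Yes

Take x = -1, y = 0, z = 7. Substituting into each constraint:
  (1) 1 + 0 + 2(7) = 15 ✓
  (2) -1 < 0 ✓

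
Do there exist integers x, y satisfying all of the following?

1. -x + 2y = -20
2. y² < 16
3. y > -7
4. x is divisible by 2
Yes

Take x = 20, y = 0. Substituting into each constraint:
  (1) (-20) + 2(0) = -20 ✓
  (2) y² = (0)² = 0, and 0 < 16 ✓
  (3) 0 > -7 ✓
  (4) 20 = 2 × 10, remainder 0 ✓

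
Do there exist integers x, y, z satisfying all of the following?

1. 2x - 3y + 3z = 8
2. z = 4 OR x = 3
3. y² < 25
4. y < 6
Yes

Take x = -2, y = 0, z = 4. Substituting into each constraint:
  (1) 2(-2) - 3(0) + 3(4) = 8 ✓
  (2) z = 4, target 4 ✓ (first branch holds)
  (3) y² = (0)² = 0, and 0 < 25 ✓
  (4) 0 < 6 ✓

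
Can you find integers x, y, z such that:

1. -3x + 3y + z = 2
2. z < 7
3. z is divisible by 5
Yes

Take x = -1, y = -2, z = 5. Substituting into each constraint:
  (1) -3(-1) + 3(-2) + 5 = 2 ✓
  (2) 5 < 7 ✓
  (3) 5 = 5 × 1, remainder 0 ✓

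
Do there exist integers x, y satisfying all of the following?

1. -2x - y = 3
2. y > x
Yes

Take x = -2, y = 1. Substituting into each constraint:
  (1) -2(-2) + (-1) = 3 ✓
  (2) 1 > -2 ✓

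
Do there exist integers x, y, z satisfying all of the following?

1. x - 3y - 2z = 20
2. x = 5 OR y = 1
Yes

Take x = 1, y = 1, z = -11. Substituting into each constraint:
  (1) 1 - 3(1) - 2(-11) = 20 ✓
  (2) y = 1, target 1 ✓ (second branch holds)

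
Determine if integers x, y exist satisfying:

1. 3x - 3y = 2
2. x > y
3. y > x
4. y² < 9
No

Even the single constraint (3x - 3y = 2) is infeasible over the integers.

  - 3x - 3y = 2: every term on the left is divisible by 3, so the LHS ≡ 0 (mod 3), but the RHS 2 is not — no integer solution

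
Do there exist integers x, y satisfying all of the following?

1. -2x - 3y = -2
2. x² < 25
Yes

Take x = 1, y = 0. Substituting into each constraint:
  (1) -2(1) - 3(0) = -2 ✓
  (2) x² = (1)² = 1, and 1 < 25 ✓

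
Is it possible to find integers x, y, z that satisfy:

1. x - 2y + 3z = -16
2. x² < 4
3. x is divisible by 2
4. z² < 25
Yes

Take x = 0, y = 8, z = 0. Substituting into each constraint:
  (1) 0 - 2(8) + 3(0) = -16 ✓
  (2) x² = (0)² = 0, and 0 < 4 ✓
  (3) 0 = 2 × 0, remainder 0 ✓
  (4) z² = (0)² = 0, and 0 < 25 ✓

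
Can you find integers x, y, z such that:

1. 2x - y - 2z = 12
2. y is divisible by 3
Yes

Take x = 0, y = 0, z = -6. Substituting into each constraint:
  (1) 2(0) + 0 - 2(-6) = 12 ✓
  (2) 0 = 3 × 0, remainder 0 ✓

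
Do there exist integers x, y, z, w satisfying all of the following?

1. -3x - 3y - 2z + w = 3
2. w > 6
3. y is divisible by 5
Yes

Take x = 0, y = 0, z = 2, w = 7. Substituting into each constraint:
  (1) -3(0) - 3(0) - 2(2) + 7 = 3 ✓
  (2) 7 > 6 ✓
  (3) 0 = 5 × 0, remainder 0 ✓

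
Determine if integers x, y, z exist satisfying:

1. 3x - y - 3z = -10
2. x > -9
Yes

Take x = 0, y = 10, z = 0. Substituting into each constraint:
  (1) 3(0) + (-10) - 3(0) = -10 ✓
  (2) 0 > -9 ✓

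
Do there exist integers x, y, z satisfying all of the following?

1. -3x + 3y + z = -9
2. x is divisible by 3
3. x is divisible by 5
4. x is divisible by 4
Yes

Take x = 0, y = -3, z = 0. Substituting into each constraint:
  (1) -3(0) + 3(-3) + 0 = -9 ✓
  (2) 0 = 3 × 0, remainder 0 ✓
  (3) 0 = 5 × 0, remainder 0 ✓
  (4) 0 = 4 × 0, remainder 0 ✓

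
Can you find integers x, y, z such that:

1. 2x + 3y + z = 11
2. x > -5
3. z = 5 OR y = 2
Yes

Take x = 3, y = 0, z = 5. Substituting into each constraint:
  (1) 2(3) + 3(0) + 5 = 11 ✓
  (2) 3 > -5 ✓
  (3) z = 5, target 5 ✓ (first branch holds)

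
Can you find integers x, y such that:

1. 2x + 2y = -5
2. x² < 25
No

Even the single constraint (2x + 2y = -5) is infeasible over the integers.

  - 2x + 2y = -5: every term on the left is divisible by 2, so the LHS ≡ 0 (mod 2), but the RHS -5 is not — no integer solution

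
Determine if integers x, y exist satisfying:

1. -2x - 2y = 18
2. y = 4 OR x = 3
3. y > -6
Yes

Take x = -13, y = 4. Substituting into each constraint:
  (1) -2(-13) - 2(4) = 18 ✓
  (2) y = 4, target 4 ✓ (first branch holds)
  (3) 4 > -6 ✓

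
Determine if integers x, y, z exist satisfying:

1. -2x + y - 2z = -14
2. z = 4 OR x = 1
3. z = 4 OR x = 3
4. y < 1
Yes

Take x = 0, y = -6, z = 4. Substituting into each constraint:
  (1) -2(0) + (-6) - 2(4) = -14 ✓
  (2) z = 4, target 4 ✓ (first branch holds)
  (3) z = 4, target 4 ✓ (first branch holds)
  (4) -6 < 1 ✓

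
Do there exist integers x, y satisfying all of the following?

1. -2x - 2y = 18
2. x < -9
Yes

Take x = -10, y = 1. Substituting into each constraint:
  (1) -2(-10) - 2(1) = 18 ✓
  (2) -10 < -9 ✓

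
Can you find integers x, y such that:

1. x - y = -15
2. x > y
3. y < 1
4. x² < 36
No

A contradictory subset is {x - y = -15, x > y}. No integer assignment can satisfy these jointly:

  - x - y = -15: is a linear equation tying the variables together
  - x > y: bounds one variable relative to another variable

From the equation, x − y = -15, i.e. x − y = -15; but x > y requires x − y ≥ 1. Contradiction.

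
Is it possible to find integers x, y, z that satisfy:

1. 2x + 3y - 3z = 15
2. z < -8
Yes

Take x = -6, y = 0, z = -9. Substituting into each constraint:
  (1) 2(-6) + 3(0) - 3(-9) = 15 ✓
  (2) -9 < -8 ✓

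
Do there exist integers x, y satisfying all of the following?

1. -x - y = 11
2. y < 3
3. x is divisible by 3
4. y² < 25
Yes

Take x = -9, y = -2. Substituting into each constraint:
  (1) 9 + 2 = 11 ✓
  (2) -2 < 3 ✓
  (3) -9 = 3 × -3, remainder 0 ✓
  (4) y² = (-2)² = 4, and 4 < 25 ✓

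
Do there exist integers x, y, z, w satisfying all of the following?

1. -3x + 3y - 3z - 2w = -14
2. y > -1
Yes

Take x = 4, y = 0, z = 0, w = 1. Substituting into each constraint:
  (1) -3(4) + 3(0) - 3(0) - 2(1) = -14 ✓
  (2) 0 > -1 ✓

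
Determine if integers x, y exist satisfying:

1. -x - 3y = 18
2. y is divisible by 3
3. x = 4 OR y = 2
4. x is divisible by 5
No

A contradictory subset is {-x - 3y = 18, x = 4 OR y = 2, x is divisible by 5}. No integer assignment can satisfy these jointly:

  - -x - 3y = 18: is a linear equation tying the variables together
  - x = 4 OR y = 2: forces a choice: either x = 4 or y = 2
  - x is divisible by 5: restricts x to multiples of 5

Split on the disjunction (x = 4 OR y = 2):
  • If x = 4: this contradicts the divisibility constraint — 4 is not a multiple of 5.
  • If y = 2: with y = 2, writing x = 5x', every remaining term of the linear equation is divisible by 5, so the left side is ≡ 0 (mod 5); but the right side 24 ≡ 4 (mod 5). No integers can satisfy it.
Both branches are infeasible, so the system has no integer solution.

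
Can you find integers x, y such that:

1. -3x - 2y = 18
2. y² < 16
Yes

Take x = -6, y = 0. Substituting into each constraint:
  (1) -3(-6) - 2(0) = 18 ✓
  (2) y² = (0)² = 0, and 0 < 16 ✓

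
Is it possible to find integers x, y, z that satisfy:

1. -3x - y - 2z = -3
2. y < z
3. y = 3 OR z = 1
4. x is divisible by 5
Yes

Take x = 5, y = -14, z = 1. Substituting into each constraint:
  (1) -3(5) + 14 - 2(1) = -3 ✓
  (2) -14 < 1 ✓
  (3) z = 1, target 1 ✓ (second branch holds)
  (4) 5 = 5 × 1, remainder 0 ✓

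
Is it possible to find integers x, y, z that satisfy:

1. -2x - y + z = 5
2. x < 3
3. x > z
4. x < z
No

A contradictory subset is {x > z, x < z}. No integer assignment can satisfy these jointly:

  - x > z: bounds one variable relative to another variable
  - x < z: bounds one variable relative to another variable

Direct contradiction: x > z and z > x cannot both hold.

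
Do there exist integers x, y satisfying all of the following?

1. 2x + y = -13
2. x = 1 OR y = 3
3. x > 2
No

The full constraint system is jointly infeasible over the integers. Each constraint and what it forces:

  - 2x + y = -13: is a linear equation tying the variables together
  - x = 1 OR y = 3: forces a choice: either x = 1 or y = 3
  - x > 2: bounds one variable relative to a constant

Split on the disjunction (x = 1 OR y = 3):
  • If x = 1: this contradicts the bound x ≥ 3.
  • If y = 3: the equation forces x = -8, which contradicts the bound x ≥ 3.
Both branches are infeasible, so the system has no integer solution.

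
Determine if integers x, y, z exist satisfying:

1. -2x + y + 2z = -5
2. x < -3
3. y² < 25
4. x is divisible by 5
Yes

Take x = -5, y = 3, z = -9. Substituting into each constraint:
  (1) -2(-5) + 3 + 2(-9) = -5 ✓
  (2) -5 < -3 ✓
  (3) y² = (3)² = 9, and 9 < 25 ✓
  (4) -5 = 5 × -1, remainder 0 ✓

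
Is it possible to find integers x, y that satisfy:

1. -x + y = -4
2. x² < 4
Yes

Take x = 0, y = -4. Substituting into each constraint:
  (1) 0 + (-4) = -4 ✓
  (2) x² = (0)² = 0, and 0 < 4 ✓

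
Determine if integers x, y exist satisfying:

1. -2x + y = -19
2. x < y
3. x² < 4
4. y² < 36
No

A contradictory subset is {-2x + y = -19, x < y, x² < 4}. No integer assignment can satisfy these jointly:

  - -2x + y = -19: is a linear equation tying the variables together
  - x < y: bounds one variable relative to another variable
  - x² < 4: restricts x to |x| ≤ 1

Propagating the comparison: y > x and x ≥ -1 give y ≥ 0. Range argument: with x ∈ [-1, 1], y ∈ [0, ∞], the left side of the equation is at least -2, but the right side is -19 < -2. No integer solution exists.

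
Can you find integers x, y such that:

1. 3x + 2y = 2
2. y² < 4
Yes

Take x = 0, y = 1. Substituting into each constraint:
  (1) 3(0) + 2(1) = 2 ✓
  (2) y² = (1)² = 1, and 1 < 4 ✓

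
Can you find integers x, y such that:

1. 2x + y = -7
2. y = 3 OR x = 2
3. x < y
Yes

Take x = -5, y = 3. Substituting into each constraint:
  (1) 2(-5) + 3 = -7 ✓
  (2) y = 3, target 3 ✓ (first branch holds)
  (3) -5 < 3 ✓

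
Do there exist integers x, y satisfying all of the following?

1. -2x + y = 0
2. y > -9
Yes

Take x = 0, y = 0. Substituting into each constraint:
  (1) -2(0) + 0 = 0 ✓
  (2) 0 > -9 ✓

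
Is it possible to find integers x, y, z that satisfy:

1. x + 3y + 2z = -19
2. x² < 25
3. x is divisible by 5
Yes

Take x = 0, y = -7, z = 1. Substituting into each constraint:
  (1) 0 + 3(-7) + 2(1) = -19 ✓
  (2) x² = (0)² = 0, and 0 < 25 ✓
  (3) 0 = 5 × 0, remainder 0 ✓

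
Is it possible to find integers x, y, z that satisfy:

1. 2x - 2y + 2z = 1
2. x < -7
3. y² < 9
No

Even the single constraint (2x - 2y + 2z = 1) is infeasible over the integers.

  - 2x - 2y + 2z = 1: every term on the left is divisible by 2, so the LHS ≡ 0 (mod 2), but the RHS 1 is not — no integer solution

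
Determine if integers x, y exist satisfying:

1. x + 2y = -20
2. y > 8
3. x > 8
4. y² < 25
No

A contradictory subset is {x + 2y = -20, y > 8, x > 8}. No integer assignment can satisfy these jointly:

  - x + 2y = -20: is a linear equation tying the variables together
  - y > 8: bounds one variable relative to a constant
  - x > 8: bounds one variable relative to a constant

Range argument: with x ∈ [9, ∞], y ∈ [9, ∞], the left side of the equation is at least 27, but the right side is -20 < 27. No integer solution exists.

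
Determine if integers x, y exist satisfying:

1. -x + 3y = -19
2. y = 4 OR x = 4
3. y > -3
Yes

Take x = 31, y = 4. Substituting into each constraint:
  (1) (-31) + 3(4) = -19 ✓
  (2) y = 4, target 4 ✓ (first branch holds)
  (3) 4 > -3 ✓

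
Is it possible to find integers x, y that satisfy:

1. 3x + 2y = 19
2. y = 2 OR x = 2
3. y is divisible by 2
Yes

Take x = 5, y = 2. Substituting into each constraint:
  (1) 3(5) + 2(2) = 19 ✓
  (2) y = 2, target 2 ✓ (first branch holds)
  (3) 2 = 2 × 1, remainder 0 ✓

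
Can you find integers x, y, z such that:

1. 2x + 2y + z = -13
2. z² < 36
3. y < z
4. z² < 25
Yes

Take x = -7, y = 0, z = 1. Substituting into each constraint:
  (1) 2(-7) + 2(0) + 1 = -13 ✓
  (2) z² = (1)² = 1, and 1 < 36 ✓
  (3) 0 < 1 ✓
  (4) z² = (1)² = 1, and 1 < 25 ✓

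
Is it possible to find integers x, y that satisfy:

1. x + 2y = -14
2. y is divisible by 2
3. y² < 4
Yes

Take x = -14, y = 0. Substituting into each constraint:
  (1) (-14) + 2(0) = -14 ✓
  (2) 0 = 2 × 0, remainder 0 ✓
  (3) y² = (0)² = 0, and 0 < 4 ✓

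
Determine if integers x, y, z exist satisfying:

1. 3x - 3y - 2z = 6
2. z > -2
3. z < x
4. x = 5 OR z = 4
Yes

Take x = 5, y = 1, z = 3. Substituting into each constraint:
  (1) 3(5) - 3(1) - 2(3) = 6 ✓
  (2) 3 > -2 ✓
  (3) 3 < 5 ✓
  (4) x = 5, target 5 ✓ (first branch holds)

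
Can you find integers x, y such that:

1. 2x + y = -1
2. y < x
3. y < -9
Yes

Take x = 5, y = -11. Substituting into each constraint:
  (1) 2(5) + (-11) = -1 ✓
  (2) -11 < 5 ✓
  (3) -11 < -9 ✓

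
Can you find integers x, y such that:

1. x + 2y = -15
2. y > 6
Yes

Take x = -29, y = 7. Substituting into each constraint:
  (1) (-29) + 2(7) = -15 ✓
  (2) 7 > 6 ✓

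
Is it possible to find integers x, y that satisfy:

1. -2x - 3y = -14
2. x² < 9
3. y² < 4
No

The full constraint system is jointly infeasible over the integers. Each constraint and what it forces:

  - -2x - 3y = -14: is a linear equation tying the variables together
  - x² < 9: restricts x to |x| ≤ 2
  - y² < 4: restricts y to |y| ≤ 1

Range argument: with x ∈ [-2, 2], y ∈ [-1, 1], the left side of the equation is at least -7, but the right side is -14 < -7. No integer solution exists.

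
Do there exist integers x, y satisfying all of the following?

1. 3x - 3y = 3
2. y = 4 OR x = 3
Yes

Take x = 5, y = 4. Substituting into each constraint:
  (1) 3(5) - 3(4) = 3 ✓
  (2) y = 4, target 4 ✓ (first branch holds)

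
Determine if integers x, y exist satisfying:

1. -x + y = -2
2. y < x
Yes

Take x = 0, y = -2. Substituting into each constraint:
  (1) 0 + (-2) = -2 ✓
  (2) -2 < 0 ✓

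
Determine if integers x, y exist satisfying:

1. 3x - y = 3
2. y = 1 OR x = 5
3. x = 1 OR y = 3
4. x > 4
No

A contradictory subset is {3x - y = 3, x = 1 OR y = 3, x > 4}. No integer assignment can satisfy these jointly:

  - 3x - y = 3: is a linear equation tying the variables together
  - x = 1 OR y = 3: forces a choice: either x = 1 or y = 3
  - x > 4: bounds one variable relative to a constant

Split on the disjunction (x = 1 OR y = 3):
  • If x = 1: this contradicts the bound x ≥ 5.
  • If y = 3: the equation forces x = 2, which contradicts the bound x ≥ 5.
Both branches are infeasible, so the system has no integer solution.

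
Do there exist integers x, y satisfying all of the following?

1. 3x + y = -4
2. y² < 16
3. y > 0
Yes

Take x = -2, y = 2. Substituting into each constraint:
  (1) 3(-2) + 2 = -4 ✓
  (2) y² = (2)² = 4, and 4 < 16 ✓
  (3) 2 > 0 ✓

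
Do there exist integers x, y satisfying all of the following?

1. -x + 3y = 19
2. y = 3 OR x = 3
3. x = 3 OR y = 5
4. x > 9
No

A contradictory subset is {-x + 3y = 19, y = 3 OR x = 3, x > 9}. No integer assignment can satisfy these jointly:

  - -x + 3y = 19: is a linear equation tying the variables together
  - y = 3 OR x = 3: forces a choice: either y = 3 or x = 3
  - x > 9: bounds one variable relative to a constant

Split on the disjunction (y = 3 OR x = 3):
  • If y = 3: the equation forces x = -10, which contradicts the bound x ≥ 10.
  • If x = 3: this contradicts the bound x ≥ 10.
Both branches are infeasible, so the system has no integer solution.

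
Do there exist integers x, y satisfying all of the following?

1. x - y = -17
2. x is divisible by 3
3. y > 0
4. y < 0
No

A contradictory subset is {y > 0, y < 0}. No integer assignment can satisfy these jointly:

  - y > 0: bounds one variable relative to a constant
  - y < 0: bounds one variable relative to a constant

Direct contradiction: the bounds on y require y ≥ 1 and y ≤ -1 simultaneously, which is empty.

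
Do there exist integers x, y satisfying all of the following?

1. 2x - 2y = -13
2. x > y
No

Even the single constraint (2x - 2y = -13) is infeasible over the integers.

  - 2x - 2y = -13: every term on the left is divisible by 2, so the LHS ≡ 0 (mod 2), but the RHS -13 is not — no integer solution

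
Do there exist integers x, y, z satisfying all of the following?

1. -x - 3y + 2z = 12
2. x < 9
Yes

Take x = 0, y = -4, z = 0. Substituting into each constraint:
  (1) 0 - 3(-4) + 2(0) = 12 ✓
  (2) 0 < 9 ✓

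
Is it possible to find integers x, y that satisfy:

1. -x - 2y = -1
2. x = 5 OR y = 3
Yes

Take x = -5, y = 3. Substituting into each constraint:
  (1) 5 - 2(3) = -1 ✓
  (2) y = 3, target 3 ✓ (second branch holds)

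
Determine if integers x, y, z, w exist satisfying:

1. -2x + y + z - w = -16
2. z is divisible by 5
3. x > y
Yes

Take x = 0, y = -1, z = 0, w = 15. Substituting into each constraint:
  (1) -2(0) + (-1) + 0 + (-15) = -16 ✓
  (2) 0 = 5 × 0, remainder 0 ✓
  (3) 0 > -1 ✓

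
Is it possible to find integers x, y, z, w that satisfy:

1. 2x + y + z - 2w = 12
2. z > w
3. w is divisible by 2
Yes

Take x = 0, y = 11, z = 1, w = 0. Substituting into each constraint:
  (1) 2(0) + 11 + 1 - 2(0) = 12 ✓
  (2) 1 > 0 ✓
  (3) 0 = 2 × 0, remainder 0 ✓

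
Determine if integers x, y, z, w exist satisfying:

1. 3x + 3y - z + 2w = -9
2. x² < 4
Yes

Take x = 0, y = -3, z = 0, w = 0. Substituting into each constraint:
  (1) 3(0) + 3(-3) + 0 + 2(0) = -9 ✓
  (2) x² = (0)² = 0, and 0 < 4 ✓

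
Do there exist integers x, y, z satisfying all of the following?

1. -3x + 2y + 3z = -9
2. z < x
Yes

Take x = 1, y = -3, z = 0. Substituting into each constraint:
  (1) -3(1) + 2(-3) + 3(0) = -9 ✓
  (2) 0 < 1 ✓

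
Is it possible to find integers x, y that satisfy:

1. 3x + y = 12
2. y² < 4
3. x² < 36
Yes

Take x = 4, y = 0. Substituting into each constraint:
  (1) 3(4) + 0 = 12 ✓
  (2) y² = (0)² = 0, and 0 < 4 ✓
  (3) x² = (4)² = 16, and 16 < 36 ✓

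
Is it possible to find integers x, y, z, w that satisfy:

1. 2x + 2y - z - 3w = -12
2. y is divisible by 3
Yes

Take x = -6, y = 0, z = 0, w = 0. Substituting into each constraint:
  (1) 2(-6) + 2(0) + 0 - 3(0) = -12 ✓
  (2) 0 = 3 × 0, remainder 0 ✓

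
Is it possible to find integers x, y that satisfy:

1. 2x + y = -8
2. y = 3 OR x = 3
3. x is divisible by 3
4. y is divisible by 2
Yes

Take x = 3, y = -14. Substituting into each constraint:
  (1) 2(3) + (-14) = -8 ✓
  (2) x = 3, target 3 ✓ (second branch holds)
  (3) 3 = 3 × 1, remainder 0 ✓
  (4) -14 = 2 × -7, remainder 0 ✓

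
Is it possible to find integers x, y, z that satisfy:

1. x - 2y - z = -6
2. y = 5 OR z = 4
Yes

Take x = 0, y = 5, z = -4. Substituting into each constraint:
  (1) 0 - 2(5) + 4 = -6 ✓
  (2) y = 5, target 5 ✓ (first branch holds)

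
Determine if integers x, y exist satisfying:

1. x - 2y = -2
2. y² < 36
Yes

Take x = 0, y = 1. Substituting into each constraint:
  (1) 0 - 2(1) = -2 ✓
  (2) y² = (1)² = 1, and 1 < 36 ✓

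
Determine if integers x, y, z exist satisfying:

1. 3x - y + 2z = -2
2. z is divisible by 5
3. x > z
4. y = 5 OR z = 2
Yes

Take x = 1, y = 5, z = 0. Substituting into each constraint:
  (1) 3(1) + (-5) + 2(0) = -2 ✓
  (2) 0 = 5 × 0, remainder 0 ✓
  (3) 1 > 0 ✓
  (4) y = 5, target 5 ✓ (first branch holds)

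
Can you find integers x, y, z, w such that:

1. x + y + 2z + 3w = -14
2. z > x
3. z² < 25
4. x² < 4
Yes

Take x = 0, y = -16, z = 1, w = 0. Substituting into each constraint:
  (1) 0 + (-16) + 2(1) + 3(0) = -14 ✓
  (2) 1 > 0 ✓
  (3) z² = (1)² = 1, and 1 < 25 ✓
  (4) x² = (0)² = 0, and 0 < 4 ✓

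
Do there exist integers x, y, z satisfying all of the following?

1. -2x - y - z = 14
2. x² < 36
Yes

Take x = 0, y = -14, z = 0. Substituting into each constraint:
  (1) -2(0) + 14 + 0 = 14 ✓
  (2) x² = (0)² = 0, and 0 < 36 ✓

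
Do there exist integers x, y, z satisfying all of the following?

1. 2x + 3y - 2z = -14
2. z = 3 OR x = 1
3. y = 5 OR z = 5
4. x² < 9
Yes

Take x = 1, y = -2, z = 5. Substituting into each constraint:
  (1) 2(1) + 3(-2) - 2(5) = -14 ✓
  (2) x = 1, target 1 ✓ (second branch holds)
  (3) z = 5, target 5 ✓ (second branch holds)
  (4) x² = (1)² = 1, and 1 < 9 ✓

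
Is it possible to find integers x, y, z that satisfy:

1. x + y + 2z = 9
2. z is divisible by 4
Yes

Take x = 9, y = 0, z = 0. Substituting into each constraint:
  (1) 9 + 0 + 2(0) = 9 ✓
  (2) 0 = 4 × 0, remainder 0 ✓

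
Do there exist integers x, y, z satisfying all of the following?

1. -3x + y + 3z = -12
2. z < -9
Yes

Take x = 0, y = 18, z = -10. Substituting into each constraint:
  (1) -3(0) + 18 + 3(-10) = -12 ✓
  (2) -10 < -9 ✓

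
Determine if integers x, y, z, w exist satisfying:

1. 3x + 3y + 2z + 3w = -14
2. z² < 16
Yes

Take x = -6, y = 0, z = 2, w = 0. Substituting into each constraint:
  (1) 3(-6) + 3(0) + 2(2) + 3(0) = -14 ✓
  (2) z² = (2)² = 4, and 4 < 16 ✓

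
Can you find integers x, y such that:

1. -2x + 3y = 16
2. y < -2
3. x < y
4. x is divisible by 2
Yes

Take x = -14, y = -4. Substituting into each constraint:
  (1) -2(-14) + 3(-4) = 16 ✓
  (2) -4 < -2 ✓
  (3) -14 < -4 ✓
  (4) -14 = 2 × -7, remainder 0 ✓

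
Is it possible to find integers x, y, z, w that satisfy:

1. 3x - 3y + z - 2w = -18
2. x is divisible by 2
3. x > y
Yes

Take x = 0, y = -1, z = -21, w = 0. Substituting into each constraint:
  (1) 3(0) - 3(-1) + (-21) - 2(0) = -18 ✓
  (2) 0 = 2 × 0, remainder 0 ✓
  (3) 0 > -1 ✓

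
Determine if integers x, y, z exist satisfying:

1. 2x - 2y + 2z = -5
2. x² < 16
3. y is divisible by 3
No

Even the single constraint (2x - 2y + 2z = -5) is infeasible over the integers.

  - 2x - 2y + 2z = -5: every term on the left is divisible by 2, so the LHS ≡ 0 (mod 2), but the RHS -5 is not — no integer solution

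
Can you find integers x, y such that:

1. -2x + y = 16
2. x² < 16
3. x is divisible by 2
Yes

Take x = 0, y = 16. Substituting into each constraint:
  (1) -2(0) + 16 = 16 ✓
  (2) x² = (0)² = 0, and 0 < 16 ✓
  (3) 0 = 2 × 0, remainder 0 ✓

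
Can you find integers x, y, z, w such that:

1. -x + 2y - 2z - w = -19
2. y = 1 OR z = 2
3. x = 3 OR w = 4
Yes

Take x = 3, y = 0, z = 2, w = 12. Substituting into each constraint:
  (1) (-3) + 2(0) - 2(2) + (-12) = -19 ✓
  (2) z = 2, target 2 ✓ (second branch holds)
  (3) x = 3, target 3 ✓ (first branch holds)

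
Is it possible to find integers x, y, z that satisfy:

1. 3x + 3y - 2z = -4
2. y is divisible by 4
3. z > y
Yes

Take x = 0, y = 0, z = 2. Substituting into each constraint:
  (1) 3(0) + 3(0) - 2(2) = -4 ✓
  (2) 0 = 4 × 0, remainder 0 ✓
  (3) 2 > 0 ✓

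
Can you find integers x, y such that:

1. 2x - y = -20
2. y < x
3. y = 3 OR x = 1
No

The full constraint system is jointly infeasible over the integers. Each constraint and what it forces:

  - 2x - y = -20: is a linear equation tying the variables together
  - y < x: bounds one variable relative to another variable
  - y = 3 OR x = 1: forces a choice: either y = 3 or x = 1

Split on the disjunction (y = 3 OR x = 1):
  • If y = 3: with y = 3, every remaining term of the linear equation is divisible by 2, so the left side is ≡ 0 (mod 2); but the right side -17 ≡ 1 (mod 2). No integers can satisfy it.
  • If x = 1: the equation forces y = 22, giving (x, y) = (1, 22), which violates x > y.
Both branches are infeasible, so the system has no integer solution.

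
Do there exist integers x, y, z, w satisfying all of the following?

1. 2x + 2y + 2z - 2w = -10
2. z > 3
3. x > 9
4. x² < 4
No

A contradictory subset is {x > 9, x² < 4}. No integer assignment can satisfy these jointly:

  - x > 9: bounds one variable relative to a constant
  - x² < 4: restricts x to |x| ≤ 1

Direct contradiction: the bounds on x require x ≥ 10 and x ≤ 1 simultaneously, which is empty.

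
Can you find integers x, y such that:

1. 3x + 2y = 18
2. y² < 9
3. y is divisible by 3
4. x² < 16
No

A contradictory subset is {3x + 2y = 18, y² < 9, x² < 16}. No integer assignment can satisfy these jointly:

  - 3x + 2y = 18: is a linear equation tying the variables together
  - y² < 9: restricts y to |y| ≤ 2
  - x² < 16: restricts x to |x| ≤ 3

Range argument: with x ∈ [-3, 3], y ∈ [-2, 2], the left side of the equation is at most 13, but the right side is 18 > 13. No integer solution exists.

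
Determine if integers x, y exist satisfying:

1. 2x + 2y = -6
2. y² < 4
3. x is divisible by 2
Yes

Take x = -4, y = 1. Substituting into each constraint:
  (1) 2(-4) + 2(1) = -6 ✓
  (2) y² = (1)² = 1, and 1 < 4 ✓
  (3) -4 = 2 × -2, remainder 0 ✓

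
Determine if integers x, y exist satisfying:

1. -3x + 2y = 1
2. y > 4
Yes

Take x = 3, y = 5. Substituting into each constraint:
  (1) -3(3) + 2(5) = 1 ✓
  (2) 5 > 4 ✓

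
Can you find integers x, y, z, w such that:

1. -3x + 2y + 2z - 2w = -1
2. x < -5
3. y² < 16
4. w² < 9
Yes

Take x = -7, y = 0, z = -11, w = 0. Substituting into each constraint:
  (1) -3(-7) + 2(0) + 2(-11) - 2(0) = -1 ✓
  (2) -7 < -5 ✓
  (3) y² = (0)² = 0, and 0 < 16 ✓
  (4) w² = (0)² = 0, and 0 < 9 ✓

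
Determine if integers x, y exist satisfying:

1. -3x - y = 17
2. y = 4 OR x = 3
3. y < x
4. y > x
No

A contradictory subset is {y < x, y > x}. No integer assignment can satisfy these jointly:

  - y < x: bounds one variable relative to another variable
  - y > x: bounds one variable relative to another variable

Direct contradiction: x > y and y > x cannot both hold.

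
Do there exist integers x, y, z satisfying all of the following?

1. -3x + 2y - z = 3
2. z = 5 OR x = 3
Yes

Take x = 4, y = 10, z = 5. Substituting into each constraint:
  (1) -3(4) + 2(10) + (-5) = 3 ✓
  (2) z = 5, target 5 ✓ (first branch holds)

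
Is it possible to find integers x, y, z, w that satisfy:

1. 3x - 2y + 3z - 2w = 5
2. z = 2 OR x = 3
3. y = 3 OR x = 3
Yes

Take x = 3, y = 2, z = 0, w = 0. Substituting into each constraint:
  (1) 3(3) - 2(2) + 3(0) - 2(0) = 5 ✓
  (2) x = 3, target 3 ✓ (second branch holds)
  (3) x = 3, target 3 ✓ (second branch holds)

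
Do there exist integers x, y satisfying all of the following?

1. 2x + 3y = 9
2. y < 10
Yes

Take x = 0, y = 3. Substituting into each constraint:
  (1) 2(0) + 3(3) = 9 ✓
  (2) 3 < 10 ✓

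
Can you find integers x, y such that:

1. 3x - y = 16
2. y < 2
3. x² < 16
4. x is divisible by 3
Yes

Take x = 0, y = -16. Substituting into each constraint:
  (1) 3(0) + 16 = 16 ✓
  (2) -16 < 2 ✓
  (3) x² = (0)² = 0, and 0 < 16 ✓
  (4) 0 = 3 × 0, remainder 0 ✓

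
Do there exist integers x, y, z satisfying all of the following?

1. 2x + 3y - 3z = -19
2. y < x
Yes

Take x = 1, y = 0, z = 7. Substituting into each constraint:
  (1) 2(1) + 3(0) - 3(7) = -19 ✓
  (2) 0 < 1 ✓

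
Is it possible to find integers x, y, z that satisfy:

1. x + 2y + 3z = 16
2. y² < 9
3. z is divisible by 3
Yes

Take x = 12, y = 2, z = 0. Substituting into each constraint:
  (1) 12 + 2(2) + 3(0) = 16 ✓
  (2) y² = (2)² = 4, and 4 < 9 ✓
  (3) 0 = 3 × 0, remainder 0 ✓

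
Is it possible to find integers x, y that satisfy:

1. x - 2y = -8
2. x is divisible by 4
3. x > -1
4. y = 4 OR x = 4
Yes

Take x = 4, y = 6. Substituting into each constraint:
  (1) 4 - 2(6) = -8 ✓
  (2) 4 = 4 × 1, remainder 0 ✓
  (3) 4 > -1 ✓
  (4) x = 4, target 4 ✓ (second branch holds)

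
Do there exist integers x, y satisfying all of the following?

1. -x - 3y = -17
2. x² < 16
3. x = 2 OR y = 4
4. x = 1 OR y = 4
No

The full constraint system is jointly infeasible over the integers. Each constraint and what it forces:

  - -x - 3y = -17: is a linear equation tying the variables together
  - x² < 16: restricts x to |x| ≤ 3
  - x = 2 OR y = 4: forces a choice: either x = 2 or y = 4
  - x = 1 OR y = 4: forces a choice: either x = 1 or y = 4

The bounds confine x to {-3, -2, -1, 0, 1, 2, 3}. For each value, substitute into the equation:
  • x = -3: the equation gives -3y = -20, so y would not be an integer.
  • x = -2: the equation gives -3y = -19, so y would not be an integer.
  • x = -1: the equation forces y = 6, but neither branch of (x = 2 OR y = 4) holds.
  • x = 0: the equation gives -3y = -17, so y would not be an integer.
  • x = 1: the equation gives -3y = -16, so y would not be an integer.
  • x = 2: the equation forces y = 5, but neither branch of (x = 1 OR y = 4) holds.
  • x = 3: the equation gives -3y = -14, so y would not be an integer.
Every case fails, so no integer solution exists.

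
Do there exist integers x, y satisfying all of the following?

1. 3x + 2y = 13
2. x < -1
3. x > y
No

The full constraint system is jointly infeasible over the integers. Each constraint and what it forces:

  - 3x + 2y = 13: is a linear equation tying the variables together
  - x < -1: bounds one variable relative to a constant
  - x > y: bounds one variable relative to another variable

Propagating the comparison: y < x and x ≤ -2 give y ≤ -3. Range argument: with x ∈ [−∞, -2], y ∈ [−∞, -3], the left side of the equation is at most -12, but the right side is 13 > -12. No integer solution exists.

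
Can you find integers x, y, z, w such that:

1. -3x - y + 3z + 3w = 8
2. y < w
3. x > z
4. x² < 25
Yes

Take x = 1, y = -11, z = 0, w = 0. Substituting into each constraint:
  (1) -3(1) + 11 + 3(0) + 3(0) = 8 ✓
  (2) -11 < 0 ✓
  (3) 1 > 0 ✓
  (4) x² = (1)² = 1, and 1 < 25 ✓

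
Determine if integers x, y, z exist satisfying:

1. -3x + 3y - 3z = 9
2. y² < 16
Yes

Take x = 0, y = 0, z = -3. Substituting into each constraint:
  (1) -3(0) + 3(0) - 3(-3) = 9 ✓
  (2) y² = (0)² = 0, and 0 < 16 ✓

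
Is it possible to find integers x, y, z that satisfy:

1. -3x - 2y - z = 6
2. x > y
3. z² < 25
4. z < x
Yes

Take x = 0, y = -2, z = -2. Substituting into each constraint:
  (1) -3(0) - 2(-2) + 2 = 6 ✓
  (2) 0 > -2 ✓
  (3) z² = (-2)² = 4, and 4 < 25 ✓
  (4) -2 < 0 ✓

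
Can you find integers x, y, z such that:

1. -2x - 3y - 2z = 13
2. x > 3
Yes

Take x = 4, y = -7, z = 0. Substituting into each constraint:
  (1) -2(4) - 3(-7) - 2(0) = 13 ✓
  (2) 4 > 3 ✓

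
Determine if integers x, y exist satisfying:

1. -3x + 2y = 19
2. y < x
Yes

Take x = -21, y = -22. Substituting into each constraint:
  (1) -3(-21) + 2(-22) = 19 ✓
  (2) -22 < -21 ✓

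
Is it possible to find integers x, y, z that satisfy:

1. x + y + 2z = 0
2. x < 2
Yes

Take x = 0, y = 0, z = 0. Substituting into each constraint:
  (1) 0 + 0 + 2(0) = 0 ✓
  (2) 0 < 2 ✓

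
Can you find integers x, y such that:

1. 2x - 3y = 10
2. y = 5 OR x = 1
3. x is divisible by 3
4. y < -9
No

A contradictory subset is {2x - 3y = 10, y = 5 OR x = 1, y < -9}. No integer assignment can satisfy these jointly:

  - 2x - 3y = 10: is a linear equation tying the variables together
  - y = 5 OR x = 1: forces a choice: either y = 5 or x = 1
  - y < -9: bounds one variable relative to a constant

Split on the disjunction (y = 5 OR x = 1):
  • If y = 5: this contradicts the bound y ≤ -10.
  • If x = 1: with x = 1, every remaining term of the linear equation is divisible by 3, so the left side is ≡ 0 (mod 3); but the right side 8 ≡ 2 (mod 3). No integers can satisfy it.
Both branches are infeasible, so the system has no integer solution.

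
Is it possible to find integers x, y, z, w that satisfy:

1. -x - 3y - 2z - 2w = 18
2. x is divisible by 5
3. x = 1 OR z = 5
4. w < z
Yes

Take x = 0, y = -12, z = 5, w = 4. Substituting into each constraint:
  (1) 0 - 3(-12) - 2(5) - 2(4) = 18 ✓
  (2) 0 = 5 × 0, remainder 0 ✓
  (3) z = 5, target 5 ✓ (second branch holds)
  (4) 4 < 5 ✓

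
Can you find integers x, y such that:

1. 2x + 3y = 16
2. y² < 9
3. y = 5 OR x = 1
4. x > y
No

A contradictory subset is {2x + 3y = 16, y = 5 OR x = 1, x > y}. No integer assignment can satisfy these jointly:

  - 2x + 3y = 16: is a linear equation tying the variables together
  - y = 5 OR x = 1: forces a choice: either y = 5 or x = 1
  - x > y: bounds one variable relative to another variable

Split on the disjunction (y = 5 OR x = 1):
  • If y = 5: with y = 5, every remaining term of the linear equation is divisible by 2, so the left side is ≡ 0 (mod 2); but the right side 1 ≡ 1 (mod 2). No integers can satisfy it.
  • If x = 1: with x = 1, every remaining term of the linear equation is divisible by 3, so the left side is ≡ 0 (mod 3); but the right side 14 ≡ 2 (mod 3). No integers can satisfy it.
Both branches are infeasible, so the system has no integer solution.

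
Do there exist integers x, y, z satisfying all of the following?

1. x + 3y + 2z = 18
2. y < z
Yes

Take x = 21, y = -1, z = 0. Substituting into each constraint:
  (1) 21 + 3(-1) + 2(0) = 18 ✓
  (2) -1 < 0 ✓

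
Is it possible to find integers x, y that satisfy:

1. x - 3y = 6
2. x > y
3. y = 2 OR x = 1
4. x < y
No

A contradictory subset is {x > y, x < y}. No integer assignment can satisfy these jointly:

  - x > y: bounds one variable relative to another variable
  - x < y: bounds one variable relative to another variable

Direct contradiction: x > y and y > x cannot both hold.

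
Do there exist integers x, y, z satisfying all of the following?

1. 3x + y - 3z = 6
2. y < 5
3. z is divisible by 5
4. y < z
Yes

Take x = 3, y = -3, z = 0. Substituting into each constraint:
  (1) 3(3) + (-3) - 3(0) = 6 ✓
  (2) -3 < 5 ✓
  (3) 0 = 5 × 0, remainder 0 ✓
  (4) -3 < 0 ✓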